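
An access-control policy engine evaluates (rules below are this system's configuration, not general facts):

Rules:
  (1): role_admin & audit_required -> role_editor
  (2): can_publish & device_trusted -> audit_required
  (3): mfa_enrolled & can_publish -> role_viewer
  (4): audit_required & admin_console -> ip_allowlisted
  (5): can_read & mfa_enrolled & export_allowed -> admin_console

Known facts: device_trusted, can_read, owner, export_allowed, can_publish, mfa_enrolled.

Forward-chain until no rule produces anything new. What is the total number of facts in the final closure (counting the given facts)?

Round 1: (2) [can_publish & device_trusted -> audit_required]; (3) [mfa_enrolled & can_publish -> role_viewer]; (5) [can_read & mfa_enrolled & export_allowed -> admin_console]. New: audit_required, role_viewer, admin_console.
Round 2: (4) [audit_required & admin_console -> ip_allowlisted]. New: ip_allowlisted.
Closure: {admin_console, audit_required, can_publish, can_read, device_trusted, export_allowed, ip_allowlisted, mfa_enrolled, owner, role_viewer} — 10 facts.

10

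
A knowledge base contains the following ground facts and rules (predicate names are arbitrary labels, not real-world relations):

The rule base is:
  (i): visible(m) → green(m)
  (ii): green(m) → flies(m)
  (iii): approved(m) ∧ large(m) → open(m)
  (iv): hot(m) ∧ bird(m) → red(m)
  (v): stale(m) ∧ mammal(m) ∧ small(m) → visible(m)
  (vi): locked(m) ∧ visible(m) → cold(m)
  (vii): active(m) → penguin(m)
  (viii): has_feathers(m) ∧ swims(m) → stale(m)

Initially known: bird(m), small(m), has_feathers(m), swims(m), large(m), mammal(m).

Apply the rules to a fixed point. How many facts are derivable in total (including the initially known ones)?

10

Round 1: (viii) [has_feathers(m) ∧ swims(m) → stale(m)]. Adds stale(m).
Round 2: (v) [stale(m) ∧ mammal(m) ∧ small(m) → visible(m)]. Adds visible(m).
Round 3: (i) [visible(m) → green(m)]. Adds green(m).
Round 4: (ii) [green(m) → flies(m)]. Adds flies(m).
Closure: {bird(m), flies(m), green(m), has_feathers(m), large(m), mammal(m), small(m), stale(m), swims(m), visible(m)} — 10 facts.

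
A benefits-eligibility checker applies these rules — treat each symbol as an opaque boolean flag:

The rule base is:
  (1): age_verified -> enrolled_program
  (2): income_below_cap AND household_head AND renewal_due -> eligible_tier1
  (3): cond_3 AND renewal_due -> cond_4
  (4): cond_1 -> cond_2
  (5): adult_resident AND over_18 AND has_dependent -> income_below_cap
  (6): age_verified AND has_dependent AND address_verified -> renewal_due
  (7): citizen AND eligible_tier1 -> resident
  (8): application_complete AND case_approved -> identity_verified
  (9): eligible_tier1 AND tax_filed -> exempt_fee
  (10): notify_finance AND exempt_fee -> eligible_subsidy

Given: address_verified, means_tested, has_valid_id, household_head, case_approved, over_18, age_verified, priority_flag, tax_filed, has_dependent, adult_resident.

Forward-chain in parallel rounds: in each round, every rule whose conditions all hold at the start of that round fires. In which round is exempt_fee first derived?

Round 1: (1) [age_verified -> enrolled_program]; (5) [adult_resident AND over_18 AND has_dependent -> income_below_cap]; (6) [age_verified AND has_dependent AND address_verified -> renewal_due]. Adds enrolled_program, income_below_cap, renewal_due.
Round 2: (2) [income_below_cap AND household_head AND renewal_due -> eligible_tier1]. Adds eligible_tier1.
Round 3: (9) [eligible_tier1 AND tax_filed -> exempt_fee]. Adds exempt_fee.
exempt_fee first appears in round 3.

3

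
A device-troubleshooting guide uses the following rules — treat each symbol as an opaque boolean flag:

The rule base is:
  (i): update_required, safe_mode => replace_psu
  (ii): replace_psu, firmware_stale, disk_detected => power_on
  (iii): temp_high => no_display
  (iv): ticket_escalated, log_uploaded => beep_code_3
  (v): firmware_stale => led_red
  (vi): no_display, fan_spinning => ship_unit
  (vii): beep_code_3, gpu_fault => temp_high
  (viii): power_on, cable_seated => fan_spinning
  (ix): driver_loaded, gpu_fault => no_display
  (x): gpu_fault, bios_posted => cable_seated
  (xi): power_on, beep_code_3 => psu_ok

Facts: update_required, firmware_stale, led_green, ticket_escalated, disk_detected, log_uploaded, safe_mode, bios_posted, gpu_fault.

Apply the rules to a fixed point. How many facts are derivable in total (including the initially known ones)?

Round 1: (i) [update_required, safe_mode => replace_psu]; (iv) [ticket_escalated, log_uploaded => beep_code_3]; (v) [firmware_stale => led_red]; (x) [gpu_fault, bios_posted => cable_seated]. New: replace_psu, beep_code_3, led_red, cable_seated.
Round 2: (ii) [replace_psu, firmware_stale, disk_detected => power_on]; (vii) [beep_code_3, gpu_fault => temp_high]. New: power_on, temp_high.
Round 3: (iii) [temp_high => no_display]; (viii) [power_on, cable_seated => fan_spinning]; (xi) [power_on, beep_code_3 => psu_ok]. New: no_display, fan_spinning, psu_ok.
Round 4: (vi) [no_display, fan_spinning => ship_unit]. New: ship_unit.
Closure: {beep_code_3, bios_posted, cable_seated, disk_detected, fan_spinning, firmware_stale, gpu_fault, led_green, led_red, log_uploaded, no_display, power_on, psu_ok, replace_psu, safe_mode, ship_unit, temp_high, ticket_escalated, update_required} — 19 facts.

19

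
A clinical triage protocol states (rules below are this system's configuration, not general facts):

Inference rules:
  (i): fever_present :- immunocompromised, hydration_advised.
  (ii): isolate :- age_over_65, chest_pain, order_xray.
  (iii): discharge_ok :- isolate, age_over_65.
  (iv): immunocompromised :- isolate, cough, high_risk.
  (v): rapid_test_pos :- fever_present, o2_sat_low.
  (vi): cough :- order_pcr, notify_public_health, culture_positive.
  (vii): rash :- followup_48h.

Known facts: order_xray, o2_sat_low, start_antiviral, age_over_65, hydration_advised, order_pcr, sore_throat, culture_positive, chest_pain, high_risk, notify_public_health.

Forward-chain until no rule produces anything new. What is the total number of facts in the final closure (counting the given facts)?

17

Round 1 — (ii), (vi), derive isolate, cough.
Round 2 — (iii), (iv), derive discharge_ok, immunocompromised.
Round 3 — (i), derive fever_present.
Round 4 — (v), derive rapid_test_pos.
Closure: {age_over_65, chest_pain, cough, culture_positive, discharge_ok, fever_present, high_risk, hydration_advised, immunocompromised, isolate, notify_public_health, o2_sat_low, order_pcr, order_xray, rapid_test_pos, sore_throat, start_antiviral} — 17 facts.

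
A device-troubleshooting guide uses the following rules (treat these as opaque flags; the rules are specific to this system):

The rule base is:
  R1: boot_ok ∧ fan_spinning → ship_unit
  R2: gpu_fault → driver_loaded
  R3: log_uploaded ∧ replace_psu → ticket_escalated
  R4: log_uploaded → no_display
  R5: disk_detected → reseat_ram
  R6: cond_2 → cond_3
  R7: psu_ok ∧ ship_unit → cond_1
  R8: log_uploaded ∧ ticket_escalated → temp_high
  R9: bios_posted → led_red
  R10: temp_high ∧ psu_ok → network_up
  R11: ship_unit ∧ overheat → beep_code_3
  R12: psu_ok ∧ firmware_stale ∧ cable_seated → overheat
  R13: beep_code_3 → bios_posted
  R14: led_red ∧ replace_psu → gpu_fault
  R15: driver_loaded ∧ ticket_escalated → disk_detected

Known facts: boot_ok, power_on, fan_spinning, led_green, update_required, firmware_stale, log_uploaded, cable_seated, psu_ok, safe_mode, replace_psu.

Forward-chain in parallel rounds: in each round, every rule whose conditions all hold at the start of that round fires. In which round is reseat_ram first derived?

Round 1 fires R1, R3, R4, R12, giving ship_unit, ticket_escalated, no_display, overheat.
Round 2 fires R7, R8, R11, giving cond_1, temp_high, beep_code_3.
Round 3 fires R10, R13, giving network_up, bios_posted.
Round 4 fires R9, giving led_red.
Round 5 fires R14, giving gpu_fault.
Round 6 fires R2, giving driver_loaded.
Round 7 fires R15, giving disk_detected.
Round 8 fires R5, giving reseat_ram.
reseat_ram first appears in round 8.

8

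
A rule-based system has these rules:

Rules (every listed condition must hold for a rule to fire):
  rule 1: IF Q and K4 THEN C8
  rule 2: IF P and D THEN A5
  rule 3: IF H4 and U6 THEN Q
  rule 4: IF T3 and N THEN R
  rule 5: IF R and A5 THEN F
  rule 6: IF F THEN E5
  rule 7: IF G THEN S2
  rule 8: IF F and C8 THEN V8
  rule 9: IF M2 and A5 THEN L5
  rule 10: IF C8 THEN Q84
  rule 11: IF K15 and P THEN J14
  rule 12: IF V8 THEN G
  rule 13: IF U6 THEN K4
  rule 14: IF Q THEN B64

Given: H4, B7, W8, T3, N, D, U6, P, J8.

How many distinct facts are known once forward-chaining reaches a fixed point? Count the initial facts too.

21

Round 1 — rule 2, rule 3, rule 4, rule 13, derive A5, Q, R, K4.
Round 2 — rule 1, rule 5, rule 14, derive C8, F, B64.
Round 3 — rule 6, rule 8, rule 10, derive E5, V8, Q84.
Round 4 — rule 12, derive G.
Round 5 — rule 7, derive S2.
Closure: {A5, B64, B7, C8, D, E5, F, G, H4, J8, K4, N, P, Q, Q84, R, S2, T3, U6, V8, W8} — 21 facts.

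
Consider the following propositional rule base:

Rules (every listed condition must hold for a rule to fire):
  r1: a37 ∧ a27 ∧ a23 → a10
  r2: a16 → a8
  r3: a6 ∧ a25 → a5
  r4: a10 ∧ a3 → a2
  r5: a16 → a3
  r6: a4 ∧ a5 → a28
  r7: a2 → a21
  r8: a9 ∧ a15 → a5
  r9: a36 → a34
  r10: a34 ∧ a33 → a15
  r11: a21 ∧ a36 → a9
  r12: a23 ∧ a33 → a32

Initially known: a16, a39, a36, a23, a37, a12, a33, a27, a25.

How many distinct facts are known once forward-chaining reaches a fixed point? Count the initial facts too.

[1] r1 [a37 ∧ a27 ∧ a23 → a10]; r2 [a16 → a8]; r5 [a16 → a3]; r9 [a36 → a34]; r12 [a23 ∧ a33 → a32]. ⇒ new: a10, a8, a3, a34, a32.
[2] r4 [a10 ∧ a3 → a2]; r10 [a34 ∧ a33 → a15]. ⇒ new: a2, a15.
[3] r7 [a2 → a21]. ⇒ new: a21.
[4] r11 [a21 ∧ a36 → a9]. ⇒ new: a9.
[5] r8 [a9 ∧ a15 → a5]. ⇒ new: a5.
Closure: {a10, a12, a15, a16, a2, a21, a23, a25, a27, a3, a32, a33, a34, a36, a37, a39, a5, a8, a9} — 19 facts.

19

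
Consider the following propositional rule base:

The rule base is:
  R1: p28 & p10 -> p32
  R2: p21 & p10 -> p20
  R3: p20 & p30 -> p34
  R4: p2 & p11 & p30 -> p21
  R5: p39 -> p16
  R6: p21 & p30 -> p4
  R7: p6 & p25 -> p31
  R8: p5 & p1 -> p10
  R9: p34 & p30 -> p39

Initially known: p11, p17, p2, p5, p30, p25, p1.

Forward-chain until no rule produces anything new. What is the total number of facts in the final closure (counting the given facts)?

14

Round 1 — R4, R8, derive p21, p10.
Round 2 — R2, R6, derive p20, p4.
Round 3 — R3, derive p34.
Round 4 — R9, derive p39.
Round 5 — R5, derive p16.
Closure: {p1, p10, p11, p16, p17, p2, p20, p21, p25, p30, p34, p39, p4, p5} — 14 facts.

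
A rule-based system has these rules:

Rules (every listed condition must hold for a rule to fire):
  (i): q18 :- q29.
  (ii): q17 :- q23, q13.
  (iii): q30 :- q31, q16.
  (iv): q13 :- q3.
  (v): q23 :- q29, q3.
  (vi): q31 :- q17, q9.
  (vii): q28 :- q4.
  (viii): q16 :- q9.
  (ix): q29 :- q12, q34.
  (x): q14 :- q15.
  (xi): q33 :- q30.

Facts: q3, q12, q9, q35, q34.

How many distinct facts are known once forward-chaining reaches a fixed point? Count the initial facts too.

14

Round 1 — (iv), (viii), (ix), derive q13, q16, q29.
Round 2 — (i), (v), derive q18, q23.
Round 3 — (ii), derive q17.
Round 4 — (vi), derive q31.
Round 5 — (iii), derive q30.
Round 6 — (xi), derive q33.
Closure: {q12, q13, q16, q17, q18, q23, q29, q3, q30, q31, q33, q34, q35, q9} — 14 facts.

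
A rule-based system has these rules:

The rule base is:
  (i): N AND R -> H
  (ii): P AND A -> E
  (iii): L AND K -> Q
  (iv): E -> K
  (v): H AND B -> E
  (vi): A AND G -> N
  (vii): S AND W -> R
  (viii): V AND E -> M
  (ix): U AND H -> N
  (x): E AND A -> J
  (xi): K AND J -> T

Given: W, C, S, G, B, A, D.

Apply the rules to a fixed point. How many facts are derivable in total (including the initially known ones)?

Round 1: (vi) [A AND G -> N]; (vii) [S AND W -> R]. New: N, R.
Round 2: (i) [N AND R -> H]. New: H.
Round 3: (v) [H AND B -> E]. New: E.
Round 4: (iv) [E -> K]; (x) [E AND A -> J]. New: K, J.
Round 5: (xi) [K AND J -> T]. New: T.
Closure: {A, B, C, D, E, G, H, J, K, N, R, S, T, W} — 14 facts.

14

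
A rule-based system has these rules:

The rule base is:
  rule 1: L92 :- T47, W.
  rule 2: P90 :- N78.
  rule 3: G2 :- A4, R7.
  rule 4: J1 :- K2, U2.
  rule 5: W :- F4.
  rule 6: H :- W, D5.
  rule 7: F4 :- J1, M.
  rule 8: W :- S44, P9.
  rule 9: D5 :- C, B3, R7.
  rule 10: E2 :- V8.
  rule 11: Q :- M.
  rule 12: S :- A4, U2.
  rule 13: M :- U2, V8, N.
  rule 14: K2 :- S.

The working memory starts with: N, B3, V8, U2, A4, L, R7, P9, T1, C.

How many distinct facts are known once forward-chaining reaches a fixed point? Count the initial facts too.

21

Round 1 — rule 3, rule 9, rule 10, rule 12, rule 13, derive G2, D5, E2, S, M.
Round 2 — rule 11, rule 14, derive Q, K2.
Round 3 — rule 4, derive J1.
Round 4 — rule 7, derive F4.
Round 5 — rule 5, derive W.
Round 6 — rule 6, derive H.
Closure: {A4, B3, C, D5, E2, F4, G2, H, J1, K2, L, M, N, P9, Q, R7, S, T1, U2, V8, W} — 21 facts.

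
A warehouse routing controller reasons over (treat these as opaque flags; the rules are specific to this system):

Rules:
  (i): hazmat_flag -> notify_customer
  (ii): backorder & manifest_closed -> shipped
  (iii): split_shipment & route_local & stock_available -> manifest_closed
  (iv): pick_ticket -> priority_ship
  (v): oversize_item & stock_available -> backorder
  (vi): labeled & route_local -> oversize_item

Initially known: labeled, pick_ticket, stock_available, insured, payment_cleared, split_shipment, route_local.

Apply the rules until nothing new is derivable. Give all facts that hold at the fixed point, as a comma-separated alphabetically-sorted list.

backorder, insured, labeled, manifest_closed, oversize_item, payment_cleared, pick_ticket, priority_ship, route_local, shipped, split_shipment, stock_available

Round 1: (iii) [split_shipment & route_local & stock_available -> manifest_closed]; (iv) [pick_ticket -> priority_ship]; (vi) [labeled & route_local -> oversize_item]. New: manifest_closed, priority_ship, oversize_item.
Round 2: (v) [oversize_item & stock_available -> backorder]. New: backorder.
Round 3: (ii) [backorder & manifest_closed -> shipped]. New: shipped.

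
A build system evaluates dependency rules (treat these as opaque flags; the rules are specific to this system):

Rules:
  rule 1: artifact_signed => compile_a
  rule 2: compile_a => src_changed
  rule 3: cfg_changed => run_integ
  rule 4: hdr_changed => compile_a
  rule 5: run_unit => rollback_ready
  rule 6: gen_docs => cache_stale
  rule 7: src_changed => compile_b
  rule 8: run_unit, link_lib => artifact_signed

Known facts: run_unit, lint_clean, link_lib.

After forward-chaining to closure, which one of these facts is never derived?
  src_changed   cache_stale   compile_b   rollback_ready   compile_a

Round 1 — rule 5, rule 8, derive rollback_ready, artifact_signed.
Round 2 — rule 1, derive compile_a.
Round 3 — rule 2, derive src_changed.
Round 4 — rule 7, derive compile_b.
Derived: compile_a (round 2), compile_b (round 4), src_changed (round 3), rollback_ready (round 1). cache_stale never appears in any round.

cache_stale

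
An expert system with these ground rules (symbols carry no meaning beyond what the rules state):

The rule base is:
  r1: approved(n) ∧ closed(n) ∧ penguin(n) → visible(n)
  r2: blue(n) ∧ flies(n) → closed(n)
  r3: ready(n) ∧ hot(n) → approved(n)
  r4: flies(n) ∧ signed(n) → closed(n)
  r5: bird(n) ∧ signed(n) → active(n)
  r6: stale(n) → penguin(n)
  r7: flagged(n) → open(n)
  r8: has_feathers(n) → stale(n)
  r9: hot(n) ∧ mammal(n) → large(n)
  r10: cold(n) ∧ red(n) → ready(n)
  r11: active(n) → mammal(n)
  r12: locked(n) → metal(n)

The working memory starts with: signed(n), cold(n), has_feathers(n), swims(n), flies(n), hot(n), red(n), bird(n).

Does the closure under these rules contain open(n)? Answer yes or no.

no

Round 1 fires r4, r5, r8, r10, giving closed(n), active(n), stale(n), ready(n).
Round 2 fires r3, r6, r11, giving approved(n), penguin(n), mammal(n).
Round 3 fires r1, r9, giving visible(n), large(n).
Fixed point reached. open(n) is concluded only by r7; r7 needs flagged(n) (never derived).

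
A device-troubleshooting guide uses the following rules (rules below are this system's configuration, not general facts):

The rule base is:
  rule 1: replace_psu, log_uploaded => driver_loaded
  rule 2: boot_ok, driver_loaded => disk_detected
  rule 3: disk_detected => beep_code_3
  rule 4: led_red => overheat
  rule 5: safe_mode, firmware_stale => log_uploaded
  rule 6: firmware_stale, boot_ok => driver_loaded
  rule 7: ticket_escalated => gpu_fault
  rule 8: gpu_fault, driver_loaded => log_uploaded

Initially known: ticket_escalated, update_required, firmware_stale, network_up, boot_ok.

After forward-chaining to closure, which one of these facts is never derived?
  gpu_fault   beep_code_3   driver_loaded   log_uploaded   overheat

Round 1: rule 6 [firmware_stale, boot_ok => driver_loaded]; rule 7 [ticket_escalated => gpu_fault]. Adds driver_loaded, gpu_fault.
Round 2: rule 2 [boot_ok, driver_loaded => disk_detected]; rule 8 [gpu_fault, driver_loaded => log_uploaded]. Adds disk_detected, log_uploaded.
Round 3: rule 3 [disk_detected => beep_code_3]. Adds beep_code_3.
Derived: driver_loaded (round 1), log_uploaded (round 2), beep_code_3 (round 3), gpu_fault (round 1). overheat never appears in any round.

overheat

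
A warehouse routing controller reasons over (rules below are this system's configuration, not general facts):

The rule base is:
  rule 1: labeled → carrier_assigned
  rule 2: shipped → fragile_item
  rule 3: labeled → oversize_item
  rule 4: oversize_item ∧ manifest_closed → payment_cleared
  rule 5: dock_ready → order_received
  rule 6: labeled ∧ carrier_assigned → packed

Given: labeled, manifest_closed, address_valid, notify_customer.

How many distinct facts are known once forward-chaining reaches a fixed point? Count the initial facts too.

8

Round 1 fires rule 1, rule 3, giving carrier_assigned, oversize_item.
Round 2 fires rule 4, rule 6, giving payment_cleared, packed.
Closure: {address_valid, carrier_assigned, labeled, manifest_closed, notify_customer, oversize_item, packed, payment_cleared} — 8 facts.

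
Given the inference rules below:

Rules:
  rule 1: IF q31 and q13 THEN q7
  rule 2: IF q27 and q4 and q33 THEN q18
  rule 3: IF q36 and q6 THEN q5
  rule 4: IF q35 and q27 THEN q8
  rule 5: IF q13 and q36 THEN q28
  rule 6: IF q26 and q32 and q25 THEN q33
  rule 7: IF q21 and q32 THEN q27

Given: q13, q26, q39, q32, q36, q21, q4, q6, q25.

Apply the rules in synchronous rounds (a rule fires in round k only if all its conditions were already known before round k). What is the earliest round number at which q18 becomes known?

Round 1 — rule 3, rule 5, rule 6, rule 7, derive q5, q28, q33, q27.
Round 2 — rule 2, derive q18.
q18 first appears in round 2.

2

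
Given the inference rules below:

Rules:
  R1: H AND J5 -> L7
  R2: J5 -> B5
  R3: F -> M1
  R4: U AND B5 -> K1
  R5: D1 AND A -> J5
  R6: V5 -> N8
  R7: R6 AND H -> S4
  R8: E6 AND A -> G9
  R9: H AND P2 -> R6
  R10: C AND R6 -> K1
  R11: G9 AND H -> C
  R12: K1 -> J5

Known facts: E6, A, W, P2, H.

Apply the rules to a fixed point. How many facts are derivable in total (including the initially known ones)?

13

[1] R8 [E6 AND A -> G9]; R9 [H AND P2 -> R6]. ⇒ new: G9, R6.
[2] R7 [R6 AND H -> S4]; R11 [G9 AND H -> C]. ⇒ new: S4, C.
[3] R10 [C AND R6 -> K1]. ⇒ new: K1.
[4] R12 [K1 -> J5]. ⇒ new: J5.
[5] R1 [H AND J5 -> L7]; R2 [J5 -> B5]. ⇒ new: L7, B5.
Closure: {A, B5, C, E6, G9, H, J5, K1, L7, P2, R6, S4, W} — 13 facts.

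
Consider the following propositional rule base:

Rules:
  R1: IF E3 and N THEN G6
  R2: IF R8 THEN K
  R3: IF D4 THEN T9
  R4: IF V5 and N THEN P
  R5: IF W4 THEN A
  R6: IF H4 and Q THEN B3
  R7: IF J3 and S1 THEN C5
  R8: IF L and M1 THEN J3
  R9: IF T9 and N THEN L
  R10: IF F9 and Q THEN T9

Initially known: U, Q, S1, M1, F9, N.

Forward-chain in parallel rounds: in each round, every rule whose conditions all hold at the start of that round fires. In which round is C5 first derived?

4

Round 1 fires R10, giving T9.
Round 2 fires R9, giving L.
Round 3 fires R8, giving J3.
Round 4 fires R7, giving C5.
C5 first appears in round 4.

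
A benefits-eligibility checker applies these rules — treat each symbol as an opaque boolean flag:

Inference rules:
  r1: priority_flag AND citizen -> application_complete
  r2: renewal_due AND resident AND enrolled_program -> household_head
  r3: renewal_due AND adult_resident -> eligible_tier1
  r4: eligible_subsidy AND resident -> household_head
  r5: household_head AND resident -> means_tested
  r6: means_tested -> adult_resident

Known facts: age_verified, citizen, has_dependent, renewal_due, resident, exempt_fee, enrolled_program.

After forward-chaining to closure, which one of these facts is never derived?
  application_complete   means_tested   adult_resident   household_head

Round 1 fires r2, giving household_head.
Round 2 fires r5, giving means_tested.
Round 3 fires r6, giving adult_resident.
Round 4 fires r3, giving eligible_tier1.
Derived: means_tested (round 2), household_head (round 1), adult_resident (round 3). application_complete never appears in any round.

application_complete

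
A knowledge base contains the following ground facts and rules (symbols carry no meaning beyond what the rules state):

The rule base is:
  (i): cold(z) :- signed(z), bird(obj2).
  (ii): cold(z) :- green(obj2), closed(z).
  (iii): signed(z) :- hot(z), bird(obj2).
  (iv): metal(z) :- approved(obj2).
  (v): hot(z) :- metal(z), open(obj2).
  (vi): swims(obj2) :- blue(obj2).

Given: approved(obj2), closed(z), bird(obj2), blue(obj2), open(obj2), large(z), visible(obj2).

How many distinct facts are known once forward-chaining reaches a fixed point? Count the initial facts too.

Round 1 fires (iv), (vi), giving metal(z), swims(obj2).
Round 2 fires (v), giving hot(z).
Round 3 fires (iii), giving signed(z).
Round 4 fires (i), giving cold(z).
Closure: {approved(obj2), bird(obj2), blue(obj2), closed(z), cold(z), hot(z), large(z), metal(z), open(obj2), signed(z), swims(obj2), visible(obj2)} — 12 facts.

12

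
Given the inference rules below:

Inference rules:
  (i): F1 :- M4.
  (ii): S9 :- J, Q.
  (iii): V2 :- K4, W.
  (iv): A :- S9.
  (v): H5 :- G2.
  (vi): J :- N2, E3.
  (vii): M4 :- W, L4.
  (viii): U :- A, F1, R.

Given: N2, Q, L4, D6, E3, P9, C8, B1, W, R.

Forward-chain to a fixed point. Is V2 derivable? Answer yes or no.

no

Round 1: (vi) [J :- N2, E3.]; (vii) [M4 :- W, L4.]. New: J, M4.
Round 2: (i) [F1 :- M4.]; (ii) [S9 :- J, Q.]. New: F1, S9.
Round 3: (iv) [A :- S9.]. New: A.
Round 4: (viii) [U :- A, F1, R.]. New: U.
Fixed point reached. V2 is concluded only by (iii); (iii) needs K4 (never derived).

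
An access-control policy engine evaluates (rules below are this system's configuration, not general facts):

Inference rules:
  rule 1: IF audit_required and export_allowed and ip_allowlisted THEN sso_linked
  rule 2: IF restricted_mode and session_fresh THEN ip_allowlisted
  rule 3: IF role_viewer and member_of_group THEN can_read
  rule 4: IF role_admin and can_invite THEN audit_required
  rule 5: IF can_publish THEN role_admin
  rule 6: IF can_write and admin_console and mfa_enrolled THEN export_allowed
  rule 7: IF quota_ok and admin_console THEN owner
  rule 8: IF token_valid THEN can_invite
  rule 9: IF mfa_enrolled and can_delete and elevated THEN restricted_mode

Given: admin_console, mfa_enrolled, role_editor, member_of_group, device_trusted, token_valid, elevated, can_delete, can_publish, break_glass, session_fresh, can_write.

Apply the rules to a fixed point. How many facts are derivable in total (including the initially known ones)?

19

Round 1: rule 5 [IF can_publish THEN role_admin]; rule 6 [IF can_write and admin_console and mfa_enrolled THEN export_allowed]; rule 8 [IF token_valid THEN can_invite]; rule 9 [IF mfa_enrolled and can_delete and elevated THEN restricted_mode]. New: role_admin, export_allowed, can_invite, restricted_mode.
Round 2: rule 2 [IF restricted_mode and session_fresh THEN ip_allowlisted]; rule 4 [IF role_admin and can_invite THEN audit_required]. New: ip_allowlisted, audit_required.
Round 3: rule 1 [IF audit_required and export_allowed and ip_allowlisted THEN sso_linked]. New: sso_linked.
Closure: {admin_console, audit_required, break_glass, can_delete, can_invite, can_publish, can_write, device_trusted, elevated, export_allowed, ip_allowlisted, member_of_group, mfa_enrolled, restricted_mode, role_admin, role_editor, session_fresh, sso_linked, token_valid} — 19 facts.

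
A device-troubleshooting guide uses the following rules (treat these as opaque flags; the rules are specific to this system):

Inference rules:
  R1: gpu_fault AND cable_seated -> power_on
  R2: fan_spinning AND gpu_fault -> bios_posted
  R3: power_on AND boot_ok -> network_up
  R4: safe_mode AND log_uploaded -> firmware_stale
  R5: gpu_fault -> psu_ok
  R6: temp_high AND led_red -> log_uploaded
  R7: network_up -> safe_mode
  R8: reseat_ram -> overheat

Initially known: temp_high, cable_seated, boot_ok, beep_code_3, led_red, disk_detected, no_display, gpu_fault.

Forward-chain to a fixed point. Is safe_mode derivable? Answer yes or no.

yes

[1] R1 [gpu_fault AND cable_seated -> power_on]; R5 [gpu_fault -> psu_ok]; R6 [temp_high AND led_red -> log_uploaded]. ⇒ new: power_on, psu_ok, log_uploaded.
[2] R3 [power_on AND boot_ok -> network_up]. ⇒ new: network_up.
[3] R7 [network_up -> safe_mode]. ⇒ new: safe_mode.
[4] R4 [safe_mode AND log_uploaded -> firmware_stale]. ⇒ new: firmware_stale.
safe_mode appears in round 3, so it is derivable.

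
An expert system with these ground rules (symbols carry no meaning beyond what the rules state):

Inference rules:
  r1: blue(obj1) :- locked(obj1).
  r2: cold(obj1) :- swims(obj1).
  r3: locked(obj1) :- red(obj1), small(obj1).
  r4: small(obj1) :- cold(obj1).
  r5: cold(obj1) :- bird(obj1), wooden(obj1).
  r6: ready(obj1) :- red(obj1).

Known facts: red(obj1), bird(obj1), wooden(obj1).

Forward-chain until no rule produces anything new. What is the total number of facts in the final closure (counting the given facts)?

8

[1] r5 [cold(obj1) :- bird(obj1), wooden(obj1).]; r6 [ready(obj1) :- red(obj1).]. ⇒ new: cold(obj1), ready(obj1).
[2] r4 [small(obj1) :- cold(obj1).]. ⇒ new: small(obj1).
[3] r3 [locked(obj1) :- red(obj1), small(obj1).]. ⇒ new: locked(obj1).
[4] r1 [blue(obj1) :- locked(obj1).]. ⇒ new: blue(obj1).
Closure: {bird(obj1), blue(obj1), cold(obj1), locked(obj1), ready(obj1), red(obj1), small(obj1), wooden(obj1)} — 8 facts.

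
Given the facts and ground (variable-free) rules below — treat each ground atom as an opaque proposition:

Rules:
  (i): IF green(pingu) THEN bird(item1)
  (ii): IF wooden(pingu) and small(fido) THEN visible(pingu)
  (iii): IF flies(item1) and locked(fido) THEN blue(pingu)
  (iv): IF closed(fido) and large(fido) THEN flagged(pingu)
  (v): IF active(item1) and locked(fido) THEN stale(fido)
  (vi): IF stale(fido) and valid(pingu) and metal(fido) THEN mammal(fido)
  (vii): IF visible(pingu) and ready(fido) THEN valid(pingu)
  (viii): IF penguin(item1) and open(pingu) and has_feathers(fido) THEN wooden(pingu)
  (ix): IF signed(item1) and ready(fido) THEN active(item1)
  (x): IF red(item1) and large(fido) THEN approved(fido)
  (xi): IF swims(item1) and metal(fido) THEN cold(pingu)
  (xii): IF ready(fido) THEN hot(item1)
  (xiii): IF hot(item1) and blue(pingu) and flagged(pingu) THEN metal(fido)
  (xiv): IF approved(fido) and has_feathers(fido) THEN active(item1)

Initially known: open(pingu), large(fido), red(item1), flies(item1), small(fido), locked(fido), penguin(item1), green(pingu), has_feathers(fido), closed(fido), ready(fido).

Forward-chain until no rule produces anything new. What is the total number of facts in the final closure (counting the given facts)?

Round 1 — (i), (iii), (iv), (viii), (x), (xii), derive bird(item1), blue(pingu), flagged(pingu), wooden(pingu), approved(fido), hot(item1).
Round 2 — (ii), (xiii), (xiv), derive visible(pingu), metal(fido), active(item1).
Round 3 — (v), (vii), derive stale(fido), valid(pingu).
Round 4 — (vi), derive mammal(fido).
Closure: {active(item1), approved(fido), bird(item1), blue(pingu), closed(fido), flagged(pingu), flies(item1), green(pingu), has_feathers(fido), hot(item1), large(fido), locked(fido), mammal(fido), metal(fido), open(pingu), penguin(item1), ready(fido), red(item1), small(fido), stale(fido), valid(pingu), visible(pingu), wooden(pingu)} — 23 facts.

23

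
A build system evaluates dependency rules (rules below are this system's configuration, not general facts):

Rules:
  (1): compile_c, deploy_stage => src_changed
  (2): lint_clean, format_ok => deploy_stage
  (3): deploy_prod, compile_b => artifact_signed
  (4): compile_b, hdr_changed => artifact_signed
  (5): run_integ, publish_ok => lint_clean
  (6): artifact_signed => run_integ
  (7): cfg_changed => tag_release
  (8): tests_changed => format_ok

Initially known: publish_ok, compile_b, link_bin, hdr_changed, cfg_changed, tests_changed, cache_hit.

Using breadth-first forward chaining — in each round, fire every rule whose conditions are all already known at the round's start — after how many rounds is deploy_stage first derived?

4

Round 1: (4) [compile_b, hdr_changed => artifact_signed]; (7) [cfg_changed => tag_release]; (8) [tests_changed => format_ok]. Adds artifact_signed, tag_release, format_ok.
Round 2: (6) [artifact_signed => run_integ]. Adds run_integ.
Round 3: (5) [run_integ, publish_ok => lint_clean]. Adds lint_clean.
Round 4: (2) [lint_clean, format_ok => deploy_stage]. Adds deploy_stage.
deploy_stage first appears in round 4.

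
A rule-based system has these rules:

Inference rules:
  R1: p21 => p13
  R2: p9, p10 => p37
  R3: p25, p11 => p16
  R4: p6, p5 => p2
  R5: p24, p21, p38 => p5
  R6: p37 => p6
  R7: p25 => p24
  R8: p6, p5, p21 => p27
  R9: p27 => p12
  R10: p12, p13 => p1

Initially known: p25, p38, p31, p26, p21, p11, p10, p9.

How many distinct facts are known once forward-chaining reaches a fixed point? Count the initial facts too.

Round 1 — R1, R2, R3, R7, derive p13, p37, p16, p24.
Round 2 — R5, R6, derive p5, p6.
Round 3 — R4, R8, derive p2, p27.
Round 4 — R9, derive p12.
Round 5 — R10, derive p1.
Closure: {p1, p10, p11, p12, p13, p16, p2, p21, p24, p25, p26, p27, p31, p37, p38, p5, p6, p9} — 18 facts.

18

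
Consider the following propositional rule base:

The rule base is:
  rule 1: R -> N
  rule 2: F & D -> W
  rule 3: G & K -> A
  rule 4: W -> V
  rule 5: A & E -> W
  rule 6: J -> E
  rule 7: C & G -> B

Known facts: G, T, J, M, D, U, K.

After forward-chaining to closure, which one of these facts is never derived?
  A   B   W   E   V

B

Round 1: rule 3 [G & K -> A]; rule 6 [J -> E]. Adds A, E.
Round 2: rule 5 [A & E -> W]. Adds W.
Round 3: rule 4 [W -> V]. Adds V.
Derived: W (round 2), V (round 3), E (round 1), A (round 1). B never appears in any round.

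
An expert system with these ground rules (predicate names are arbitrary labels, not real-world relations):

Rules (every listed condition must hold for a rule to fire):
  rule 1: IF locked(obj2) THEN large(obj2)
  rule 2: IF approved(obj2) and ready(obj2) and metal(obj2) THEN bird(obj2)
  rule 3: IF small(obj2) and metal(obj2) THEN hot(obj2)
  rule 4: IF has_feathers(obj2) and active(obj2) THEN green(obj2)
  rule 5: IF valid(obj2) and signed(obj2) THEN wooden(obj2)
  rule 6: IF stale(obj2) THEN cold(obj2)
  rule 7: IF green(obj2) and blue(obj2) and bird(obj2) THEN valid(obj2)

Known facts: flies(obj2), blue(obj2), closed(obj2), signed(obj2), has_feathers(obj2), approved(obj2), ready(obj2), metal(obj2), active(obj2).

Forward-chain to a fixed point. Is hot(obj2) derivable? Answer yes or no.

no

Round 1: rule 2 [IF approved(obj2) and ready(obj2) and metal(obj2) THEN bird(obj2)]; rule 4 [IF has_feathers(obj2) and active(obj2) THEN green(obj2)]. New: bird(obj2), green(obj2).
Round 2: rule 7 [IF green(obj2) and blue(obj2) and bird(obj2) THEN valid(obj2)]. New: valid(obj2).
Round 3: rule 5 [IF valid(obj2) and signed(obj2) THEN wooden(obj2)]. New: wooden(obj2).
Fixed point reached. hot(obj2) is concluded only by rule 3; rule 3 needs small(obj2) (never derived).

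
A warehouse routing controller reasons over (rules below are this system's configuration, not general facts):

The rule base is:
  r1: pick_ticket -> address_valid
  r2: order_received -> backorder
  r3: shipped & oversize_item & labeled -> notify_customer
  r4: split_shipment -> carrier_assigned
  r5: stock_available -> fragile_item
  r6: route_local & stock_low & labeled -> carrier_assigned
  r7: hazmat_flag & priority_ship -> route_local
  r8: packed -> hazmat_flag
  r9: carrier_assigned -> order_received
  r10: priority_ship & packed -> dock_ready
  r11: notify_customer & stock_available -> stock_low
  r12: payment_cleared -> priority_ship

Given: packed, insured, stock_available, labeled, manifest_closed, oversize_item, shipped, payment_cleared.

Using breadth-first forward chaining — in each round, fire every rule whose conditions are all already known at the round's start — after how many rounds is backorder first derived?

Round 1 fires r3, r5, r8, r12, giving notify_customer, fragile_item, hazmat_flag, priority_ship.
Round 2 fires r7, r10, r11, giving route_local, dock_ready, stock_low.
Round 3 fires r6, giving carrier_assigned.
Round 4 fires r9, giving order_received.
Round 5 fires r2, giving backorder.
backorder first appears in round 5.

5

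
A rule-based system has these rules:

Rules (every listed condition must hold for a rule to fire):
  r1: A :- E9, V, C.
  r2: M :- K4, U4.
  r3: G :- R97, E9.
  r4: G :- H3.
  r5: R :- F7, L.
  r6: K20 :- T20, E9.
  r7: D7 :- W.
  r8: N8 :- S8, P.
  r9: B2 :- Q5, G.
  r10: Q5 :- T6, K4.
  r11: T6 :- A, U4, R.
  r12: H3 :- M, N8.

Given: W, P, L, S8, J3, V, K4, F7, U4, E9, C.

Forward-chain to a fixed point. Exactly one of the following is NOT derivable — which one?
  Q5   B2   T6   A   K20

K20

Round 1 — r1, r2, r5, r7, r8, derive A, M, R, D7, N8.
Round 2 — r11, r12, derive T6, H3.
Round 3 — r4, r10, derive G, Q5.
Round 4 — r9, derive B2.
Derived: T6 (round 2), B2 (round 4), Q5 (round 3), A (round 1). K20 never appears in any round.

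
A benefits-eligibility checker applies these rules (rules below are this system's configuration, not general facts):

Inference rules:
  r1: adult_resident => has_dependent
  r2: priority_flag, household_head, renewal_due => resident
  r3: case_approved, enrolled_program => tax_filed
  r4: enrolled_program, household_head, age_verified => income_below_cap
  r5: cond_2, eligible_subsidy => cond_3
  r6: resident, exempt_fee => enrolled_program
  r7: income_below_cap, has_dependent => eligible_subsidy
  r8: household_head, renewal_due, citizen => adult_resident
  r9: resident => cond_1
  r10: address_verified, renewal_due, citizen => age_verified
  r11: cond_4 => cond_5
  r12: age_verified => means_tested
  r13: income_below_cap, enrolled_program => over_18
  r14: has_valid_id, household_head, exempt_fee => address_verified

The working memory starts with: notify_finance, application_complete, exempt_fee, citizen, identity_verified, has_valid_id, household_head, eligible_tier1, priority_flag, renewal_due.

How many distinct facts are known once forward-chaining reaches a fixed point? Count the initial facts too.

Round 1: r2 [priority_flag, household_head, renewal_due => resident]; r8 [household_head, renewal_due, citizen => adult_resident]; r14 [has_valid_id, household_head, exempt_fee => address_verified]. New: resident, adult_resident, address_verified.
Round 2: r1 [adult_resident => has_dependent]; r6 [resident, exempt_fee => enrolled_program]; r9 [resident => cond_1]; r10 [address_verified, renewal_due, citizen => age_verified]. New: has_dependent, enrolled_program, cond_1, age_verified.
Round 3: r4 [enrolled_program, household_head, age_verified => income_below_cap]; r12 [age_verified => means_tested]. New: income_below_cap, means_tested.
Round 4: r7 [income_below_cap, has_dependent => eligible_subsidy]; r13 [income_below_cap, enrolled_program => over_18]. New: eligible_subsidy, over_18.
Closure: {address_verified, adult_resident, age_verified, application_complete, citizen, cond_1, eligible_subsidy, eligible_tier1, enrolled_program, exempt_fee, has_dependent, has_valid_id, household_head, identity_verified, income_below_cap, means_tested, notify_finance, over_18, priority_flag, renewal_due, resident} — 21 facts.

21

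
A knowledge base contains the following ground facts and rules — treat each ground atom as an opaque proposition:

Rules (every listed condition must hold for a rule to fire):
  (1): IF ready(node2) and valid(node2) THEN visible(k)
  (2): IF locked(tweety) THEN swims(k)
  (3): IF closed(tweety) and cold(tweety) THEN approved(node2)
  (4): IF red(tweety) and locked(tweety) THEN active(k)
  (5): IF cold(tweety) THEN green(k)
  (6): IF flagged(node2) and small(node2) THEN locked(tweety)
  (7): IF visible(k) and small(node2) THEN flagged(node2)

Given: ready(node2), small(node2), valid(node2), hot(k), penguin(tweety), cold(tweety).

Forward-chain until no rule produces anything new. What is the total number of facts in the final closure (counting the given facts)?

11

Round 1: (1) [IF ready(node2) and valid(node2) THEN visible(k)]; (5) [IF cold(tweety) THEN green(k)]. Adds visible(k), green(k).
Round 2: (7) [IF visible(k) and small(node2) THEN flagged(node2)]. Adds flagged(node2).
Round 3: (6) [IF flagged(node2) and small(node2) THEN locked(tweety)]. Adds locked(tweety).
Round 4: (2) [IF locked(tweety) THEN swims(k)]. Adds swims(k).
Closure: {cold(tweety), flagged(node2), green(k), hot(k), locked(tweety), penguin(tweety), ready(node2), small(node2), swims(k), valid(node2), visible(k)} — 11 facts.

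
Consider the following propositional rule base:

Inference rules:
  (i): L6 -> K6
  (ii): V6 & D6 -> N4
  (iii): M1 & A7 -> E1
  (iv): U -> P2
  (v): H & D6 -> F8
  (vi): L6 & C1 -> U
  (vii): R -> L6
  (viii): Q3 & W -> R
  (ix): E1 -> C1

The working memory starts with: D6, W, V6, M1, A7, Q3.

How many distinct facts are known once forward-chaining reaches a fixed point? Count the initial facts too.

[1] (ii) [V6 & D6 -> N4]; (iii) [M1 & A7 -> E1]; (viii) [Q3 & W -> R]. ⇒ new: N4, E1, R.
[2] (vii) [R -> L6]; (ix) [E1 -> C1]. ⇒ new: L6, C1.
[3] (i) [L6 -> K6]; (vi) [L6 & C1 -> U]. ⇒ new: K6, U.
[4] (iv) [U -> P2]. ⇒ new: P2.
Closure: {A7, C1, D6, E1, K6, L6, M1, N4, P2, Q3, R, U, V6, W} — 14 facts.

14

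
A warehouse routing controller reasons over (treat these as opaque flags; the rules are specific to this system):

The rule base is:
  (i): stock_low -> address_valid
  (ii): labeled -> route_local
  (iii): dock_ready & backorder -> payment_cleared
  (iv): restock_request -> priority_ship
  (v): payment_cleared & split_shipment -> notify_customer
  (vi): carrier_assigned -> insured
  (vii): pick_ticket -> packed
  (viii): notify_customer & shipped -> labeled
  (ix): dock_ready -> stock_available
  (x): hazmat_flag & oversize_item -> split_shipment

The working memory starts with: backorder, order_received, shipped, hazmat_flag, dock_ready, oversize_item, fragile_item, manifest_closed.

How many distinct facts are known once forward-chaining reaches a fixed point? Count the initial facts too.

14

Round 1: (iii) [dock_ready & backorder -> payment_cleared]; (ix) [dock_ready -> stock_available]; (x) [hazmat_flag & oversize_item -> split_shipment]. New: payment_cleared, stock_available, split_shipment.
Round 2: (v) [payment_cleared & split_shipment -> notify_customer]. New: notify_customer.
Round 3: (viii) [notify_customer & shipped -> labeled]. New: labeled.
Round 4: (ii) [labeled -> route_local]. New: route_local.
Closure: {backorder, dock_ready, fragile_item, hazmat_flag, labeled, manifest_closed, notify_customer, order_received, oversize_item, payment_cleared, route_local, shipped, split_shipment, stock_available} — 14 facts.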